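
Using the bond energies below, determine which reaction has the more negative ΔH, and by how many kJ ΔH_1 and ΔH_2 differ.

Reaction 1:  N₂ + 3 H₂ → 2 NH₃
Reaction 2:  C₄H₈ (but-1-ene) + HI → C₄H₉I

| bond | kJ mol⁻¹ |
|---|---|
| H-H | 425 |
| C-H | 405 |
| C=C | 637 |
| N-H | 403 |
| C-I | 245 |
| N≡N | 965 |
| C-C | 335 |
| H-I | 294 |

Reaction 1:
  Bonds broken (reactants):
    H-H: 3 × 425 = 1275
    N≡N: 1 × 965 = 965
    Σ(broken) = 2240 kJ
  Bonds formed (products):
    N-H: 6 × 403 = 2418
    Σ(formed) = 2418 kJ
  ΔH_1 = 2240 − 2418 = −178 kJ
Reaction 2:
  Bonds broken (reactants):
    C-C: 2 × 335 = 670
    C-H: 8 × 405 = 3240
    C=C: 1 × 637 = 637
    H-I: 1 × 294 = 294
    Σ(broken) = 4841 kJ
  Bonds formed (products):
    C-C: 3 × 335 = 1005
    C-H: 9 × 405 = 3645
    C-I: 1 × 245 = 245
    Σ(formed) = 4895 kJ
  ΔH_2 = 4841 − 4895 = −54 kJ
ΔH_1 − ΔH_2 = −124 kJ, so reaction 1 has the more negative ΔH; |ΔH_1 − ΔH_2| = 124 kJ.

Reaction 1, by 124 kJ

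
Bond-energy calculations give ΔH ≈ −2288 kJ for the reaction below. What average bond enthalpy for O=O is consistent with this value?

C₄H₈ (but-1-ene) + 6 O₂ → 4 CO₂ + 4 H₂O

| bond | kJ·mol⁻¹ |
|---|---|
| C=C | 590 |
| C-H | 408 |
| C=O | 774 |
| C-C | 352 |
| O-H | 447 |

D(O=O) ≈ 487 kJ/mol

Let D be the O=O bond energy.
Σ(broken) = 2×352 + 8×408 + 1×590 + 6×D = 4558 + 6D
Σ(formed) = 8×774 + 8×447 = 9768
ΔH = Σ(broken) − Σ(formed) = (4558 + 6D) − (9768) = −5210 + 6D
Setting this equal to −2288 kJ gives 6D = 2922, so D = 487 kJ/mol.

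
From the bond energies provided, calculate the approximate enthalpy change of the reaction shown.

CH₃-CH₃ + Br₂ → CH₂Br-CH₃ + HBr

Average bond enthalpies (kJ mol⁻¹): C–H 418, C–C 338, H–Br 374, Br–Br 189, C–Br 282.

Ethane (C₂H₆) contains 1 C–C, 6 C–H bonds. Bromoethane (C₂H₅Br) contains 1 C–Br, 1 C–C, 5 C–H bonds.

ΔH ≈ −49 kJ

Bonds broken (reactants):
  Br–Br: 1 × 189 = 189
  C–C: 1 × 338 = 338
  C–H: 6 × 418 = 2508
  Σ(broken) = 3035 kJ
Bonds formed (products):
  C–Br: 1 × 282 = 282
  C–C: 1 × 338 = 338
  C–H: 5 × 418 = 2090
  H–Br: 1 × 374 = 374
  Σ(formed) = 3084 kJ
ΔH = Σ(broken) − Σ(formed) = 3035 − 3084 = −49 kJ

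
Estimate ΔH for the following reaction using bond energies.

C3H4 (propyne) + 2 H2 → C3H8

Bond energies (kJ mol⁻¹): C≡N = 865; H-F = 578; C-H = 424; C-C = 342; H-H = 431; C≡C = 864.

Bonds broken (reactants):
  C≡C: 1 × 864 = 864
  C-C: 1 × 342 = 342
  C-H: 4 × 424 = 1696
  H-H: 2 × 431 = 862
  Σ(broken) = 3764 kJ
Bonds formed (products):
  C-C: 2 × 342 = 684
  C-H: 8 × 424 = 3392
  Σ(formed) = 4076 kJ
ΔH = Σ(broken) − Σ(formed) = 3764 − 4076 = −312 kJ

ΔH ≈ −312 kJ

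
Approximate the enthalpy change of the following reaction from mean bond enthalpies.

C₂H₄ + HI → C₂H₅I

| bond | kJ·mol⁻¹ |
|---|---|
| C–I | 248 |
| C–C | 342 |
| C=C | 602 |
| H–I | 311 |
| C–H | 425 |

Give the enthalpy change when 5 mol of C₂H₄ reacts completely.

Bonds broken (reactants):
  C–H: 4 × 425 = 1700
  C=C: 1 × 602 = 602
  H–I: 1 × 311 = 311
  Σ(broken) = 2613 kJ
Bonds formed (products):
  C–C: 1 × 342 = 342
  C–H: 5 × 425 = 2125
  C–I: 1 × 248 = 248
  Σ(formed) = 2715 kJ
ΔH = Σ(broken) − Σ(formed) = 2613 − 2715 = −102 kJ
For 5× the reaction as written: 5 × (−102) = −510 kJ

ΔH = −510 kJ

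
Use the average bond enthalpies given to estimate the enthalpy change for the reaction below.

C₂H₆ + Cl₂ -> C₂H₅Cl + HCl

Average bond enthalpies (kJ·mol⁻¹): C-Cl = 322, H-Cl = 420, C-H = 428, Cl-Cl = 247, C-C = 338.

Bonds broken (reactants):
  C-C: 1 × 338 = 338
  C-H: 6 × 428 = 2568
  Cl-Cl: 1 × 247 = 247
  Σ(broken) = 3153 kJ
Bonds formed (products):
  C-C: 1 × 338 = 338
  C-Cl: 1 × 322 = 322
  C-H: 5 × 428 = 2140
  H-Cl: 1 × 420 = 420
  Σ(formed) = 3220 kJ
ΔH = Σ(broken) − Σ(formed) = 3153 − 3220 = −67 kJ

ΔH ≈ −67 kJ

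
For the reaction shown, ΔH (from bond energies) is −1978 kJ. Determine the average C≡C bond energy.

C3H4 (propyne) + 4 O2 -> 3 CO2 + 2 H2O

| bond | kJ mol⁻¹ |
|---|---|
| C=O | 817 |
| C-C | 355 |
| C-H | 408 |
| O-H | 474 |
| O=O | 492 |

Let D be the C≡C bond energy.
Σ(broken) = 1×D + 1×355 + 4×408 + 4×492 = 3955 + D
Σ(formed) = 6×817 + 4×474 = 6798
ΔH = Σ(broken) − Σ(formed) = (3955 + D) − (6798) = −2843 + D
Setting this equal to −1978 kJ gives D = 865 kJ/mol.

D(C≡C) ≈ 865 kJ/mol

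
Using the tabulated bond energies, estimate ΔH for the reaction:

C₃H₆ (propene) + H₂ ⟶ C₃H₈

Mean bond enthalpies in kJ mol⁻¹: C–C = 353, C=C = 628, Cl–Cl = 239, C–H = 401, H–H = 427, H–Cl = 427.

Bonds broken (reactants):
  C–C: 1 × 353 = 353
  C–H: 6 × 401 = 2406
  C=C: 1 × 628 = 628
  H–H: 1 × 427 = 427
  Σ(broken) = 3814 kJ
Bonds formed (products):
  C–C: 2 × 353 = 706
  C–H: 8 × 401 = 3208
  Σ(formed) = 3914 kJ
ΔH = Σ(broken) − Σ(formed) = 3814 − 3914 = −100 kJ

ΔH ≈ −100 kJ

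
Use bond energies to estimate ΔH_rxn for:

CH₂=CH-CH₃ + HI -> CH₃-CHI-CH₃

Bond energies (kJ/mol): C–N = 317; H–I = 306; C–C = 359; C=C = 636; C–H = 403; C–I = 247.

ΔH ≈ −67 kJ

Bonds broken (reactants):
  C–C: 1 × 359 = 359
  C–H: 6 × 403 = 2418
  C=C: 1 × 636 = 636
  H–I: 1 × 306 = 306
  Σ(broken) = 3719 kJ
Bonds formed (products):
  C–C: 2 × 359 = 718
  C–H: 7 × 403 = 2821
  C–I: 1 × 247 = 247
  Σ(formed) = 3786 kJ
ΔH = Σ(broken) − Σ(formed) = 3719 − 3786 = −67 kJ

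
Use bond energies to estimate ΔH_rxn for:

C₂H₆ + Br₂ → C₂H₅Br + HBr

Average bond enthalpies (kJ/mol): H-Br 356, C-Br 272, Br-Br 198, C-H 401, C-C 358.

Bonds broken (reactants):
  Br-Br: 1 × 198 = 198
  C-C: 1 × 358 = 358
  C-H: 6 × 401 = 2406
  Σ(broken) = 2962 kJ
Bonds formed (products):
  C-Br: 1 × 272 = 272
  C-C: 1 × 358 = 358
  C-H: 5 × 401 = 2005
  H-Br: 1 × 356 = 356
  Σ(formed) = 2991 kJ
ΔH = Σ(broken) − Σ(formed) = 2962 − 2991 = −29 kJ

ΔH ≈ −29 kJ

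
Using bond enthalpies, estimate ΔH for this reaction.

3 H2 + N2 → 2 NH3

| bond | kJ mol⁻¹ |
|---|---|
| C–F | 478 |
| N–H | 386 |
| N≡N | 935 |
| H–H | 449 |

Bonds broken (reactants):
  H–H: 3 × 449 = 1347
  N≡N: 1 × 935 = 935
  Σ(broken) = 2282 kJ
Bonds formed (products):
  N–H: 6 × 386 = 2316
  Σ(formed) = 2316 kJ
ΔH = Σ(broken) − Σ(formed) = 2282 − 2316 = −34 kJ

ΔH ≈ −34 kJ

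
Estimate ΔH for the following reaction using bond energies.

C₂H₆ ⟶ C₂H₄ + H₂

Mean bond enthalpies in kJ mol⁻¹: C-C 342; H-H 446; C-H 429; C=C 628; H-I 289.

Bonds broken (reactants):
  C-C: 1 × 342 = 342
  C-H: 6 × 429 = 2574
  Σ(broken) = 2916 kJ
Bonds formed (products):
  C-H: 4 × 429 = 1716
  C=C: 1 × 628 = 628
  H-H: 1 × 446 = 446
  Σ(formed) = 2790 kJ
ΔH = Σ(broken) − Σ(formed) = 2916 − 2790 = +126 kJ

ΔH ≈ +126 kJ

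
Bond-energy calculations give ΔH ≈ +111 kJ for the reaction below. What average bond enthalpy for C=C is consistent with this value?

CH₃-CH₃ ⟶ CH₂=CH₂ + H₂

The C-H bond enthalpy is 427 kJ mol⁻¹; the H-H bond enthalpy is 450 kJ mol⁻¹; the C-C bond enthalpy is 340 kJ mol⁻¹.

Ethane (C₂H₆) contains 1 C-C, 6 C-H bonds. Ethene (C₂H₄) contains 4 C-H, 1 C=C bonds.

Let D be the C=C bond energy.
Σ(broken) = 1×340 + 6×427 = 2902
Σ(formed) = 4×427 + 1×D + 1×450 = 2158 + D
ΔH = Σ(broken) − Σ(formed) = (2902) − (2158 + D) = +744 − D
Setting this equal to +111 kJ gives D = 633 kJ/mol.

D(C=C) ≈ 633 kJ/mol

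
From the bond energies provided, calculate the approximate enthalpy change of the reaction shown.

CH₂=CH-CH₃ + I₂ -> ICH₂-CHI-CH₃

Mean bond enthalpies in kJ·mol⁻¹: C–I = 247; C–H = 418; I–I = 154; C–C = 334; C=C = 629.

ΔH ≈ −45 kJ

Bonds broken (reactants):
  C–C: 1 × 334 = 334
  C–H: 6 × 418 = 2508
  C=C: 1 × 629 = 629
  I–I: 1 × 154 = 154
  Σ(broken) = 3625 kJ
Bonds formed (products):
  C–C: 2 × 334 = 668
  C–H: 6 × 418 = 2508
  C–I: 2 × 247 = 494
  Σ(formed) = 3670 kJ
ΔH = Σ(broken) − Σ(formed) = 3625 − 3670 = −45 kJ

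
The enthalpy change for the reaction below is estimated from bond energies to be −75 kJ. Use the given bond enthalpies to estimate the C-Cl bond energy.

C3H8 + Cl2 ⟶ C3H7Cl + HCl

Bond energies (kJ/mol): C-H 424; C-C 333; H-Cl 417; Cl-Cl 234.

Let D be the C-Cl bond energy.
Σ(broken) = 2×333 + 8×424 + 1×234 = 4292
Σ(formed) = 2×333 + 1×D + 7×424 + 1×417 = 4051 + D
ΔH = Σ(broken) − Σ(formed) = (4292) − (4051 + D) = +241 − D
Setting this equal to −75 kJ gives D = 316 kJ/mol.

D(C-Cl) ≈ 316 kJ/mol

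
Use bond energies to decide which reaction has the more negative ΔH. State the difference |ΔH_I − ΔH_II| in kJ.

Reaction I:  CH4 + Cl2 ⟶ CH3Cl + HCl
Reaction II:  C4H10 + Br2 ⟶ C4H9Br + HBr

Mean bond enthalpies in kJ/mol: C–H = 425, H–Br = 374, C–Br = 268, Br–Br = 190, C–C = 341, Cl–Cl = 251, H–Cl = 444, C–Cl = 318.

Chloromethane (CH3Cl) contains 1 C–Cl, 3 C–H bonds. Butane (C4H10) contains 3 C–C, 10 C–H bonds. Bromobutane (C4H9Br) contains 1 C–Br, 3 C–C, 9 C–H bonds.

Reaction I, by 59 kJ

Reaction I:
  Bonds broken (reactants):
    C–H: 4 × 425 = 1700
    Cl–Cl: 1 × 251 = 251
    Σ(broken) = 1951 kJ
  Bonds formed (products):
    C–Cl: 1 × 318 = 318
    C–H: 3 × 425 = 1275
    H–Cl: 1 × 444 = 444
    Σ(formed) = 2037 kJ
  ΔH_I = 1951 − 2037 = −86 kJ
Reaction II:
  Bonds broken (reactants):
    Br–Br: 1 × 190 = 190
    C–C: 3 × 341 = 1023
    C–H: 10 × 425 = 4250
    Σ(broken) = 5463 kJ
  Bonds formed (products):
    C–Br: 1 × 268 = 268
    C–C: 3 × 341 = 1023
    C–H: 9 × 425 = 3825
    H–Br: 1 × 374 = 374
    Σ(formed) = 5490 kJ
  ΔH_II = 5463 − 5490 = −27 kJ
ΔH_I − ΔH_II = −59 kJ, so reaction I has the more negative ΔH; |ΔH_I − ΔH_II| = 59 kJ.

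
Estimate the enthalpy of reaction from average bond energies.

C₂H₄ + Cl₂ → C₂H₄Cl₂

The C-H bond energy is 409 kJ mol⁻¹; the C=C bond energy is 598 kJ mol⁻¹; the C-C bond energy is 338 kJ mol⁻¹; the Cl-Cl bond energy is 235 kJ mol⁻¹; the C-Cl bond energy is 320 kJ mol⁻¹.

ΔH ≈ −145 kJ

Bonds broken (reactants):
  C-H: 4 × 409 = 1636
  C=C: 1 × 598 = 598
  Cl-Cl: 1 × 235 = 235
  Σ(broken) = 2469 kJ
Bonds formed (products):
  C-C: 1 × 338 = 338
  C-Cl: 2 × 320 = 640
  C-H: 4 × 409 = 1636
  Σ(formed) = 2614 kJ
ΔH = Σ(broken) − Σ(formed) = 2469 − 2614 = −145 kJ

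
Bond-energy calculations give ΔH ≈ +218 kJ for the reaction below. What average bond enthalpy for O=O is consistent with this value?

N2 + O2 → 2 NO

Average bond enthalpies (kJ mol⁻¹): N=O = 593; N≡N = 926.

Let D be the O=O bond energy.
Σ(broken) = 1×926 + 1×D = 926 + D
Σ(formed) = 2×593 = 1186
ΔH = Σ(broken) − Σ(formed) = (926 + D) − (1186) = −260 + D
Setting this equal to +218 kJ gives D = 478 kJ/mol.

D(O=O) ≈ 478 kJ/mol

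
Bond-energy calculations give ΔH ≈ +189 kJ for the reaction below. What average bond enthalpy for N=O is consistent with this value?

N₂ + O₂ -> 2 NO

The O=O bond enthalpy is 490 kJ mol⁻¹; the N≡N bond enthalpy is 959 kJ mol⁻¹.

Let D be the N=O bond energy.
Σ(broken) = 1×959 + 1×490 = 1449
Σ(formed) = 2×D = 2D
ΔH = Σ(broken) − Σ(formed) = (1449) − (2D) = +1449 − 2D
Setting this equal to +189 kJ gives 2D = 1260, so D = 630 kJ/mol.

D(N=O) ≈ 630 kJ/mol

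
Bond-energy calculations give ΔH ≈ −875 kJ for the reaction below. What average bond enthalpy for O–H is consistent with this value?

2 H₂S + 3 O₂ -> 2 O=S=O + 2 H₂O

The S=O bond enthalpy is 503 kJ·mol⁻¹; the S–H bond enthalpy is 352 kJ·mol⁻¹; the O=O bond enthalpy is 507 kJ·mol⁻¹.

Let D be the O–H bond energy.
Σ(broken) = 3×507 + 4×352 = 2929
Σ(formed) = 4×D + 4×503 = 2012 + 4D
ΔH = Σ(broken) − Σ(formed) = (2929) − (2012 + 4D) = +917 − 4D
Setting this equal to −875 kJ gives 4D = 1792, so D = 448 kJ/mol.

D(O–H) ≈ 448 kJ/mol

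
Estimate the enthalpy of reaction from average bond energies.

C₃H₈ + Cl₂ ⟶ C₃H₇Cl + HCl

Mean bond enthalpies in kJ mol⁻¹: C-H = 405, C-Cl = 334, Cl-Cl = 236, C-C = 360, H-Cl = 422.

ΔH ≈ −115 kJ

Bonds broken (reactants):
  C-C: 2 × 360 = 720
  C-H: 8 × 405 = 3240
  Cl-Cl: 1 × 236 = 236
  Σ(broken) = 4196 kJ
Bonds formed (products):
  C-C: 2 × 360 = 720
  C-Cl: 1 × 334 = 334
  C-H: 7 × 405 = 2835
  H-Cl: 1 × 422 = 422
  Σ(formed) = 4311 kJ
ΔH = Σ(broken) − Σ(formed) = 4196 − 4311 = −115 kJ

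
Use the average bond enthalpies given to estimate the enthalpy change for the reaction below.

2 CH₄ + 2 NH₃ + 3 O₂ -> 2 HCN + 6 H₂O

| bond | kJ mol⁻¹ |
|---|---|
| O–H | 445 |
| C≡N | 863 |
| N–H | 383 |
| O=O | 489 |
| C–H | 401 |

ΔH ≈ −895 kJ

Bonds broken (reactants):
  C–H: 8 × 401 = 3208
  N–H: 6 × 383 = 2298
  O=O: 3 × 489 = 1467
  Σ(broken) = 6973 kJ
Bonds formed (products):
  C≡N: 2 × 863 = 1726
  C–H: 2 × 401 = 802
  O–H: 12 × 445 = 5340
  Σ(formed) = 7868 kJ
ΔH = Σ(broken) − Σ(formed) = 6973 − 7868 = −895 kJ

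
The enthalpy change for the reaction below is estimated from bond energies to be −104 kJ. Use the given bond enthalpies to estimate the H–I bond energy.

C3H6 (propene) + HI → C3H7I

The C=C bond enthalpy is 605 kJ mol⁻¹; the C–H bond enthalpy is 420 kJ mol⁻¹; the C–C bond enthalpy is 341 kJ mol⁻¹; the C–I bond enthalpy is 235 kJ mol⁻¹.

D(H–I) ≈ 287 kJ/mol

Let D be the H–I bond energy.
Σ(broken) = 1×341 + 6×420 + 1×605 + 1×D = 3466 + D
Σ(formed) = 2×341 + 7×420 + 1×235 = 3857
ΔH = Σ(broken) − Σ(formed) = (3466 + D) − (3857) = −391 + D
Setting this equal to −104 kJ gives D = 287 kJ/mol.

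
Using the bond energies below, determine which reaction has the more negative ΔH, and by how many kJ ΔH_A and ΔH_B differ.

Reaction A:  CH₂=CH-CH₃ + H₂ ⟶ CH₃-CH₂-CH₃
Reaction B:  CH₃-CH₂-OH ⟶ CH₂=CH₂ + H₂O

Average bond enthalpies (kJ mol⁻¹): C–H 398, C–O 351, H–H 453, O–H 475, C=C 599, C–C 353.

Reaction A, by 125 kJ

Reaction A:
  Bonds broken (reactants):
    C–C: 1 × 353 = 353
    C–H: 6 × 398 = 2388
    C=C: 1 × 599 = 599
    H–H: 1 × 453 = 453
    Σ(broken) = 3793 kJ
  Bonds formed (products):
    C–C: 2 × 353 = 706
    C–H: 8 × 398 = 3184
    Σ(formed) = 3890 kJ
  ΔH_A = 3793 − 3890 = −97 kJ
Reaction B:
  Bonds broken (reactants):
    C–C: 1 × 353 = 353
    C–H: 5 × 398 = 1990
    C–O: 1 × 351 = 351
    O–H: 1 × 475 = 475
    Σ(broken) = 3169 kJ
  Bonds formed (products):
    C–H: 4 × 398 = 1592
    C=C: 1 × 599 = 599
    O–H: 2 × 475 = 950
    Σ(formed) = 3141 kJ
  ΔH_B = 3169 − 3141 = +28 kJ
ΔH_A − ΔH_B = −125 kJ, so reaction A has the more negative ΔH; |ΔH_A − ΔH_B| = 125 kJ.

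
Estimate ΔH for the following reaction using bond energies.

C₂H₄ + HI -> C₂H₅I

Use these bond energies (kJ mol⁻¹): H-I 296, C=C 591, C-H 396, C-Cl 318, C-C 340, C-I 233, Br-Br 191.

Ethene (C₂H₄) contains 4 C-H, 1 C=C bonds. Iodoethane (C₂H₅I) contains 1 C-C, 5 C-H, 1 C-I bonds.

ΔH ≈ −82 kJ

Bonds broken (reactants):
  C-H: 4 × 396 = 1584
  C=C: 1 × 591 = 591
  H-I: 1 × 296 = 296
  Σ(broken) = 2471 kJ
Bonds formed (products):
  C-C: 1 × 340 = 340
  C-H: 5 × 396 = 1980
  C-I: 1 × 233 = 233
  Σ(formed) = 2553 kJ
ΔH = Σ(broken) − Σ(formed) = 2471 − 2553 = −82 kJ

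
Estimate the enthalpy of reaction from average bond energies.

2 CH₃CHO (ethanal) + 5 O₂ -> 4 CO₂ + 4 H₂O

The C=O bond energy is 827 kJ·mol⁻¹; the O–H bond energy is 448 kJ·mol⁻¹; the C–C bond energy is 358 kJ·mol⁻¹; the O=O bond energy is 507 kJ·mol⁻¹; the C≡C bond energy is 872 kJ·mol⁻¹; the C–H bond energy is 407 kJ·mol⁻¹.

ΔH ≈ −2039 kJ

Bonds broken (reactants):
  C–C: 2 × 358 = 716
  C–H: 8 × 407 = 3256
  C=O: 2 × 827 = 1654
  O=O: 5 × 507 = 2535
  Σ(broken) = 8161 kJ
Bonds formed (products):
  C=O: 8 × 827 = 6616
  O–H: 8 × 448 = 3584
  Σ(formed) = 10200 kJ
ΔH = Σ(broken) − Σ(formed) = 8161 − 10200 = −2039 kJ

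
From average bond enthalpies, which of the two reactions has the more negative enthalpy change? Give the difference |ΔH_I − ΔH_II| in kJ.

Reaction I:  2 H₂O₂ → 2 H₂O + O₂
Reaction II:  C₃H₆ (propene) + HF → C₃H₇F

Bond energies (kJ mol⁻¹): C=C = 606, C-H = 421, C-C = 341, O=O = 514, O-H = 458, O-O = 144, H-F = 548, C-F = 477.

Reaction I, by 141 kJ

Reaction I:
  Bonds broken (reactants):
    O-H: 4 × 458 = 1832
    O-O: 2 × 144 = 288
    Σ(broken) = 2120 kJ
  Bonds formed (products):
    O-H: 4 × 458 = 1832
    O=O: 1 × 514 = 514
    Σ(formed) = 2346 kJ
  ΔH_I = 2120 − 2346 = −226 kJ
Reaction II:
  Bonds broken (reactants):
    C-C: 1 × 341 = 341
    C-H: 6 × 421 = 2526
    C=C: 1 × 606 = 606
    H-F: 1 × 548 = 548
    Σ(broken) = 4021 kJ
  Bonds formed (products):
    C-C: 2 × 341 = 682
    C-F: 1 × 477 = 477
    C-H: 7 × 421 = 2947
    Σ(formed) = 4106 kJ
  ΔH_II = 4021 − 4106 = −85 kJ
ΔH_I − ΔH_II = −141 kJ, so reaction I has the more negative ΔH; |ΔH_I − ΔH_II| = 141 kJ.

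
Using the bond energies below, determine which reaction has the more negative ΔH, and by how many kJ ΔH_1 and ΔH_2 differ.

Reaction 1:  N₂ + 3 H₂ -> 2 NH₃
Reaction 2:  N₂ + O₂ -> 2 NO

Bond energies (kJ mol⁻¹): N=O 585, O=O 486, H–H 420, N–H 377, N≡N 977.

Reaction 1, by 318 kJ

Reaction 1:
  Bonds broken (reactants):
    H–H: 3 × 420 = 1260
    N≡N: 1 × 977 = 977
    Σ(broken) = 2237 kJ
  Bonds formed (products):
    N–H: 6 × 377 = 2262
    Σ(formed) = 2262 kJ
  ΔH_1 = 2237 − 2262 = −25 kJ
Reaction 2:
  Bonds broken (reactants):
    N≡N: 1 × 977 = 977
    O=O: 1 × 486 = 486
    Σ(broken) = 1463 kJ
  Bonds formed (products):
    N=O: 2 × 585 = 1170
    Σ(formed) = 1170 kJ
  ΔH_2 = 1463 − 1170 = +293 kJ
ΔH_1 − ΔH_2 = −318 kJ, so reaction 1 has the more negative ΔH; |ΔH_1 − ΔH_2| = 318 kJ.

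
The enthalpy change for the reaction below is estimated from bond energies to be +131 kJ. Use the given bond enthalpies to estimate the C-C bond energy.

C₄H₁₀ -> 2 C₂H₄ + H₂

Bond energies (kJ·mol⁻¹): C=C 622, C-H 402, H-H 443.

Let D be the C-C bond energy.
Σ(broken) = 3×D + 10×402 = 4020 + 3D
Σ(formed) = 8×402 + 2×622 + 1×443 = 4903
ΔH = Σ(broken) − Σ(formed) = (4020 + 3D) − (4903) = −883 + 3D
Setting this equal to +131 kJ gives 3D = 1014, so D = 338 kJ/mol.

D(C-C) ≈ 338 kJ/mol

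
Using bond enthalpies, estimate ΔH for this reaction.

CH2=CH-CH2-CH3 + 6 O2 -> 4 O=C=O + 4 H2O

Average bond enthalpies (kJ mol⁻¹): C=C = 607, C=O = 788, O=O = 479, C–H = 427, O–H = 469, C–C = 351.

ΔH ≈ −2457 kJ

Bonds broken (reactants):
  C–C: 2 × 351 = 702
  C–H: 8 × 427 = 3416
  C=C: 1 × 607 = 607
  O=O: 6 × 479 = 2874
  Σ(broken) = 7599 kJ
Bonds formed (products):
  C=O: 8 × 788 = 6304
  O–H: 8 × 469 = 3752
  Σ(formed) = 10056 kJ
ΔH = Σ(broken) − Σ(formed) = 7599 − 10056 = −2457 kJ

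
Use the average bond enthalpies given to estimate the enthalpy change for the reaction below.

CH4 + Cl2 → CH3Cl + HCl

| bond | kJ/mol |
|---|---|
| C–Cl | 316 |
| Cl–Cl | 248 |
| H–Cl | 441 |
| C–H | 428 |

Bonds broken (reactants):
  C–H: 4 × 428 = 1712
  Cl–Cl: 1 × 248 = 248
  Σ(broken) = 1960 kJ
Bonds formed (products):
  C–Cl: 1 × 316 = 316
  C–H: 3 × 428 = 1284
  H–Cl: 1 × 441 = 441
  Σ(formed) = 2041 kJ
ΔH = Σ(broken) − Σ(formed) = 1960 − 2041 = −81 kJ

ΔH ≈ −81 kJ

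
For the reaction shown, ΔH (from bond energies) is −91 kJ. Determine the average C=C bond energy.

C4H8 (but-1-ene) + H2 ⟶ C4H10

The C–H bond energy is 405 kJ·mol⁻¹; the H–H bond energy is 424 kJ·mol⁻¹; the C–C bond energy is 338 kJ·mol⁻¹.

D(C=C) ≈ 633 kJ/mol

Let D be the C=C bond energy.
Σ(broken) = 2×338 + 8×405 + 1×D + 1×424 = 4340 + D
Σ(formed) = 3×338 + 10×405 = 5064
ΔH = Σ(broken) − Σ(formed) = (4340 + D) − (5064) = −724 + D
Setting this equal to −91 kJ gives D = 633 kJ/mol.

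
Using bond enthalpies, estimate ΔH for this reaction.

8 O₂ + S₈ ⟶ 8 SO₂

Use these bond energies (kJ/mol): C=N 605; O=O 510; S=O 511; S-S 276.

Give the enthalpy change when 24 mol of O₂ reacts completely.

Bonds broken (reactants):
  O=O: 8 × 510 = 4080
  S-S: 8 × 276 = 2208
  Σ(broken) = 6288 kJ
Bonds formed (products):
  S=O: 16 × 511 = 8176
  Σ(formed) = 8176 kJ
ΔH = Σ(broken) − Σ(formed) = 6288 − 8176 = −1888 kJ
For 3× the reaction as written: 3 × (−1888) = −5664 kJ

ΔH = −5664 kJ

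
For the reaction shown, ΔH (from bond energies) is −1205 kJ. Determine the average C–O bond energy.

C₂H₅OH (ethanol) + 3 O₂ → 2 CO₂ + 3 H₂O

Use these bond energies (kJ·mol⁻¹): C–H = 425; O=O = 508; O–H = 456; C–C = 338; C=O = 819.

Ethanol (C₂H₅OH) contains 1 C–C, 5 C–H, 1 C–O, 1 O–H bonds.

D(C–O) ≈ 364 kJ/mol

Let D be the C–O bond energy.
Σ(broken) = 1×338 + 5×425 + 1×D + 1×456 + 3×508 = 4443 + D
Σ(formed) = 4×819 + 6×456 = 6012
ΔH = Σ(broken) − Σ(formed) = (4443 + D) − (6012) = −1569 + D
Setting this equal to −1205 kJ gives D = 364 kJ/mol.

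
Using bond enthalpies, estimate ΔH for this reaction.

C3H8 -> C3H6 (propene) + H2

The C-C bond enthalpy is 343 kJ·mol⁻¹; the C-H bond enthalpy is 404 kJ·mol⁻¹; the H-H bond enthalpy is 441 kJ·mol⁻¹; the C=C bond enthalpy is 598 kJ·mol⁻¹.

Bonds broken (reactants):
  C-C: 2 × 343 = 686
  C-H: 8 × 404 = 3232
  Σ(broken) = 3918 kJ
Bonds formed (products):
  C-C: 1 × 343 = 343
  C-H: 6 × 404 = 2424
  C=C: 1 × 598 = 598
  H-H: 1 × 441 = 441
  Σ(formed) = 3806 kJ
ΔH = Σ(broken) − Σ(formed) = 3918 − 3806 = +112 kJ

ΔH ≈ +112 kJ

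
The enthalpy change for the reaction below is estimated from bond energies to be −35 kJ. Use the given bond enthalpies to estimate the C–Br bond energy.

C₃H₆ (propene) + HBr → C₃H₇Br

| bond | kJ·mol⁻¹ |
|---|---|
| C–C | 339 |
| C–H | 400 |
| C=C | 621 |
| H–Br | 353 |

Let D be the C–Br bond energy.
Σ(broken) = 1×339 + 6×400 + 1×621 + 1×353 = 3713
Σ(formed) = 1×D + 2×339 + 7×400 = 3478 + D
ΔH = Σ(broken) − Σ(formed) = (3713) − (3478 + D) = +235 − D
Setting this equal to −35 kJ gives D = 270 kJ/mol.

D(C–Br) ≈ 270 kJ/mol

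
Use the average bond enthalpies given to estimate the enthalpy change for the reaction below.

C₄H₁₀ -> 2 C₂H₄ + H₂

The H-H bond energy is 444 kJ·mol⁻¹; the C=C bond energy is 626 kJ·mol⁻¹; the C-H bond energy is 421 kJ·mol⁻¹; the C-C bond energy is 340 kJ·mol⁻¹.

ΔH ≈ +166 kJ

Bonds broken (reactants):
  C-C: 3 × 340 = 1020
  C-H: 10 × 421 = 4210
  Σ(broken) = 5230 kJ
Bonds formed (products):
  C-H: 8 × 421 = 3368
  C=C: 2 × 626 = 1252
  H-H: 1 × 444 = 444
  Σ(formed) = 5064 kJ
ΔH = Σ(broken) − Σ(formed) = 5230 − 5064 = +166 kJ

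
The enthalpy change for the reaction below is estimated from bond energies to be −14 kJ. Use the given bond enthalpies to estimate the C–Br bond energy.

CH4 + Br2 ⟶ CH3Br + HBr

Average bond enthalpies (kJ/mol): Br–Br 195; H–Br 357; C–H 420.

D(C–Br) ≈ 272 kJ/mol

Let D be the C–Br bond energy.
Σ(broken) = 1×195 + 4×420 = 1875
Σ(formed) = 1×D + 3×420 + 1×357 = 1617 + D
ΔH = Σ(broken) − Σ(formed) = (1875) − (1617 + D) = +258 − D
Setting this equal to −14 kJ gives D = 272 kJ/mol.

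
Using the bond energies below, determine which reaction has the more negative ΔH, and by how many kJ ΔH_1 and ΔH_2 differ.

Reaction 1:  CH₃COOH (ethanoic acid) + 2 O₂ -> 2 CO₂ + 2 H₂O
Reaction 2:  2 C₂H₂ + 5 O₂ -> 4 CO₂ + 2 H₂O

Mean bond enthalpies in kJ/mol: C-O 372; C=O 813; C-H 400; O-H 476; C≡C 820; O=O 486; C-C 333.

Reaction 2, by 1748 kJ

Reaction 1:
  Bonds broken (reactants):
    C-C: 1 × 333 = 333
    C-H: 3 × 400 = 1200
    C-O: 1 × 372 = 372
    C=O: 1 × 813 = 813
    O-H: 1 × 476 = 476
    O=O: 2 × 486 = 972
    Σ(broken) = 4166 kJ
  Bonds formed (products):
    C=O: 4 × 813 = 3252
    O-H: 4 × 476 = 1904
    Σ(formed) = 5156 kJ
  ΔH_1 = 4166 − 5156 = −990 kJ
Reaction 2:
  Bonds broken (reactants):
    C≡C: 2 × 820 = 1640
    C-H: 4 × 400 = 1600
    O=O: 5 × 486 = 2430
    Σ(broken) = 5670 kJ
  Bonds formed (products):
    C=O: 8 × 813 = 6504
    O-H: 4 × 476 = 1904
    Σ(formed) = 8408 kJ
  ΔH_2 = 5670 − 8408 = −2738 kJ
ΔH_1 − ΔH_2 = +1748 kJ, so reaction 2 has the more negative ΔH; |ΔH_1 − ΔH_2| = 1748 kJ.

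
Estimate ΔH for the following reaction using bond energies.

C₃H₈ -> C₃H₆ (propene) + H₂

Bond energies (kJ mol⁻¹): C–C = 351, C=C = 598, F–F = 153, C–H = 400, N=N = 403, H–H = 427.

Bonds broken (reactants):
  C–C: 2 × 351 = 702
  C–H: 8 × 400 = 3200
  Σ(broken) = 3902 kJ
Bonds formed (products):
  C–C: 1 × 351 = 351
  C–H: 6 × 400 = 2400
  C=C: 1 × 598 = 598
  H–H: 1 × 427 = 427
  Σ(formed) = 3776 kJ
ΔH = Σ(broken) − Σ(formed) = 3902 − 3776 = +126 kJ

ΔH ≈ +126 kJ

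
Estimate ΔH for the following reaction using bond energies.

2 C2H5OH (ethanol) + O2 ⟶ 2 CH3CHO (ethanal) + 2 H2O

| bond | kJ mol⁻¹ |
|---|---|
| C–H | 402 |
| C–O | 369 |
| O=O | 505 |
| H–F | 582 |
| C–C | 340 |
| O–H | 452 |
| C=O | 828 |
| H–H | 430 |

ΔH ≈ −513 kJ

Bonds broken (reactants):
  C–C: 2 × 340 = 680
  C–H: 10 × 402 = 4020
  C–O: 2 × 369 = 738
  O–H: 2 × 452 = 904
  O=O: 1 × 505 = 505
  Σ(broken) = 6847 kJ
Bonds formed (products):
  C–C: 2 × 340 = 680
  C–H: 8 × 402 = 3216
  C=O: 2 × 828 = 1656
  O–H: 4 × 452 = 1808
  Σ(formed) = 7360 kJ
ΔH = Σ(broken) − Σ(formed) = 6847 − 7360 = −513 kJ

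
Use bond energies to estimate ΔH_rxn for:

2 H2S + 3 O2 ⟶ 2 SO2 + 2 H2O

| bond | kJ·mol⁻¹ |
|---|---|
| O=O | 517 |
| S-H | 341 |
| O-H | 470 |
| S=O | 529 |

ΔH ≈ −1081 kJ

Bonds broken (reactants):
  O=O: 3 × 517 = 1551
  S-H: 4 × 341 = 1364
  Σ(broken) = 2915 kJ
Bonds formed (products):
  O-H: 4 × 470 = 1880
  S=O: 4 × 529 = 2116
  Σ(formed) = 3996 kJ
ΔH = Σ(broken) − Σ(formed) = 2915 − 3996 = −1081 kJ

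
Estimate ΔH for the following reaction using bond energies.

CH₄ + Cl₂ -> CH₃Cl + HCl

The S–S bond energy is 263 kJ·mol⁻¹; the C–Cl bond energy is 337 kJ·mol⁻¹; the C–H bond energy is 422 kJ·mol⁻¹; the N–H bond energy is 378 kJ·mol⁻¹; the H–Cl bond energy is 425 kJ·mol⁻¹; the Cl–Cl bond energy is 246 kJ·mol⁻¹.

ΔH ≈ −94 kJ

Bonds broken (reactants):
  C–H: 4 × 422 = 1688
  Cl–Cl: 1 × 246 = 246
  Σ(broken) = 1934 kJ
Bonds formed (products):
  C–Cl: 1 × 337 = 337
  C–H: 3 × 422 = 1266
  H–Cl: 1 × 425 = 425
  Σ(formed) = 2028 kJ
ΔH = Σ(broken) − Σ(formed) = 1934 − 2028 = −94 kJ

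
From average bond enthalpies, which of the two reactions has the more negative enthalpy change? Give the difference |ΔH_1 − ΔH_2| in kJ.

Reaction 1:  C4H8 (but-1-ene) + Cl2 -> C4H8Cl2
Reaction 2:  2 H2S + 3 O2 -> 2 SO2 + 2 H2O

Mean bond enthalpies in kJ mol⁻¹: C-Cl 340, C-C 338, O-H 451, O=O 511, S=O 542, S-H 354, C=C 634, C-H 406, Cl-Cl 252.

Reaction 2, by 891 kJ

Reaction 1:
  Bonds broken (reactants):
    C-C: 2 × 338 = 676
    C-H: 8 × 406 = 3248
    C=C: 1 × 634 = 634
    Cl-Cl: 1 × 252 = 252
    Σ(broken) = 4810 kJ
  Bonds formed (products):
    C-C: 3 × 338 = 1014
    C-Cl: 2 × 340 = 680
    C-H: 8 × 406 = 3248
    Σ(formed) = 4942 kJ
  ΔH_1 = 4810 − 4942 = −132 kJ
Reaction 2:
  Bonds broken (reactants):
    O=O: 3 × 511 = 1533
    S-H: 4 × 354 = 1416
    Σ(broken) = 2949 kJ
  Bonds formed (products):
    O-H: 4 × 451 = 1804
    S=O: 4 × 542 = 2168
    Σ(formed) = 3972 kJ
  ΔH_2 = 2949 − 3972 = −1023 kJ
ΔH_1 − ΔH_2 = +891 kJ, so reaction 2 has the more negative ΔH; |ΔH_1 − ΔH_2| = 891 kJ.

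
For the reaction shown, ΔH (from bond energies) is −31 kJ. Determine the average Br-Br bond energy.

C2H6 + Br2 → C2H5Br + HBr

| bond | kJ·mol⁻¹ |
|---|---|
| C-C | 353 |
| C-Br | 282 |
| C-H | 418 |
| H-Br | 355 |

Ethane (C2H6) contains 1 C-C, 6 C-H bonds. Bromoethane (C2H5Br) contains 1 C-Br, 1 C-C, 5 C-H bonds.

Let D be the Br-Br bond energy.
Σ(broken) = 1×D + 1×353 + 6×418 = 2861 + D
Σ(formed) = 1×282 + 1×353 + 5×418 + 1×355 = 3080
ΔH = Σ(broken) − Σ(formed) = (2861 + D) − (3080) = −219 + D
Setting this equal to −31 kJ gives D = 188 kJ/mol.

D(Br-Br) ≈ 188 kJ/mol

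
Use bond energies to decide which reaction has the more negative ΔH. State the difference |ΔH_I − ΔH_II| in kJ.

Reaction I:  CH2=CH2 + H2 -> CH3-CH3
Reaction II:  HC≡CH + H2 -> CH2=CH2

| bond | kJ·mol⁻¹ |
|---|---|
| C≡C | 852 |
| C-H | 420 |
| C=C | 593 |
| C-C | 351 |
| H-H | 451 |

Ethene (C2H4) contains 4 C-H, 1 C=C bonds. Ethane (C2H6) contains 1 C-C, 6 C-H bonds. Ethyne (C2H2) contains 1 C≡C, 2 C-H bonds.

Reaction I:
  Bonds broken (reactants):
    C-H: 4 × 420 = 1680
    C=C: 1 × 593 = 593
    H-H: 1 × 451 = 451
    Σ(broken) = 2724 kJ
  Bonds formed (products):
    C-C: 1 × 351 = 351
    C-H: 6 × 420 = 2520
    Σ(formed) = 2871 kJ
  ΔH_I = 2724 − 2871 = −147 kJ
Reaction II:
  Bonds broken (reactants):
    C≡C: 1 × 852 = 852
    C-H: 2 × 420 = 840
    H-H: 1 × 451 = 451
    Σ(broken) = 2143 kJ
  Bonds formed (products):
    C-H: 4 × 420 = 1680
    C=C: 1 × 593 = 593
    Σ(formed) = 2273 kJ
  ΔH_II = 2143 − 2273 = −130 kJ
ΔH_I − ΔH_II = −17 kJ, so reaction I has the more negative ΔH; |ΔH_I − ΔH_II| = 17 kJ.

Reaction I, by 17 kJ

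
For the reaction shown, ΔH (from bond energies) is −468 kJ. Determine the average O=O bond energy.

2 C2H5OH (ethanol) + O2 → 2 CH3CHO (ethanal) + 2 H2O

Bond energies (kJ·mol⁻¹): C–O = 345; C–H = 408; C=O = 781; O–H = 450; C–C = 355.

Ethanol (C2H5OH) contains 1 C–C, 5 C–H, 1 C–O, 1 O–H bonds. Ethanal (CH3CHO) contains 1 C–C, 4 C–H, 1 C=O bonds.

D(O=O) ≈ 488 kJ/mol

Let D be the O=O bond energy.
Σ(broken) = 2×355 + 10×408 + 2×345 + 2×450 + 1×D = 6380 + D
Σ(formed) = 2×355 + 8×408 + 2×781 + 4×450 = 7336
ΔH = Σ(broken) − Σ(formed) = (6380 + D) − (7336) = −956 + D
Setting this equal to −468 kJ gives D = 488 kJ/mol.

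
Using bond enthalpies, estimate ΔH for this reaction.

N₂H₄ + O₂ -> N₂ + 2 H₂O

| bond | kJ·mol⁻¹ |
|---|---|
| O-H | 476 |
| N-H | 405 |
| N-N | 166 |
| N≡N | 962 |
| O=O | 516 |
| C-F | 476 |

ΔH ≈ −564 kJ

Bonds broken (reactants):
  N-H: 4 × 405 = 1620
  N-N: 1 × 166 = 166
  O=O: 1 × 516 = 516
  Σ(broken) = 2302 kJ
Bonds formed (products):
  N≡N: 1 × 962 = 962
  O-H: 4 × 476 = 1904
  Σ(formed) = 2866 kJ
ΔH = Σ(broken) − Σ(formed) = 2302 − 2866 = −564 kJ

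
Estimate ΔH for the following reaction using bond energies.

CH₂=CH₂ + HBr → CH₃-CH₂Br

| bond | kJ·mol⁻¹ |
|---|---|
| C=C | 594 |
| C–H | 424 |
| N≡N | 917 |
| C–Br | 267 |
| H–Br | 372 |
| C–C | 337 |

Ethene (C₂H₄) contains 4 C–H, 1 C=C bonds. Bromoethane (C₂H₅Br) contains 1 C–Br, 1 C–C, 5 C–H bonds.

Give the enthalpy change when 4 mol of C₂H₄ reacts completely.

Bonds broken (reactants):
  C–H: 4 × 424 = 1696
  C=C: 1 × 594 = 594
  H–Br: 1 × 372 = 372
  Σ(broken) = 2662 kJ
Bonds formed (products):
  C–Br: 1 × 267 = 267
  C–C: 1 × 337 = 337
  C–H: 5 × 424 = 2120
  Σ(formed) = 2724 kJ
ΔH = Σ(broken) − Σ(formed) = 2662 − 2724 = −62 kJ
For 4× the reaction as written: 4 × (−62) = −248 kJ

ΔH = −248 kJ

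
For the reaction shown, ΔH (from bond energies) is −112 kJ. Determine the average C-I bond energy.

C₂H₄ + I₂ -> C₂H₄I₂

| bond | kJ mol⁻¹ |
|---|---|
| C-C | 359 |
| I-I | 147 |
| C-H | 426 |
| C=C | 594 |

D(C-I) ≈ 247 kJ/mol

Let D be the C-I bond energy.
Σ(broken) = 4×426 + 1×594 + 1×147 = 2445
Σ(formed) = 1×359 + 4×426 + 2×D = 2063 + 2D
ΔH = Σ(broken) − Σ(formed) = (2445) − (2063 + 2D) = +382 − 2D
Setting this equal to −112 kJ gives 2D = 494, so D = 247 kJ/mol.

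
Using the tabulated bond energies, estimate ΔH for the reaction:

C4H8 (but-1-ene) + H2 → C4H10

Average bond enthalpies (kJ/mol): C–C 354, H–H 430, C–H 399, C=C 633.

Bonds broken (reactants):
  C–C: 2 × 354 = 708
  C–H: 8 × 399 = 3192
  C=C: 1 × 633 = 633
  H–H: 1 × 430 = 430
  Σ(broken) = 4963 kJ
Bonds formed (products):
  C–C: 3 × 354 = 1062
  C–H: 10 × 399 = 3990
  Σ(formed) = 5052 kJ
ΔH = Σ(broken) − Σ(formed) = 4963 − 5052 = −89 kJ

ΔH ≈ −89 kJ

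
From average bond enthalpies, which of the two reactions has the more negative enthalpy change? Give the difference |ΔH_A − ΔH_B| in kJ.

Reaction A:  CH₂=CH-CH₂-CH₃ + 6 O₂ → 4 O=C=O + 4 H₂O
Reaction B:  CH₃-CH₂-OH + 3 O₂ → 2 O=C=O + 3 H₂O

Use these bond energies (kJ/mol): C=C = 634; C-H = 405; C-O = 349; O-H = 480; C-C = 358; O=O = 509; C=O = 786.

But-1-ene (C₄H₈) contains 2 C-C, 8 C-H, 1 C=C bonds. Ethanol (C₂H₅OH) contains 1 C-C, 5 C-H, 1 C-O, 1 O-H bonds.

Reaction A:
  Bonds broken (reactants):
    C-C: 2 × 358 = 716
    C-H: 8 × 405 = 3240
    C=C: 1 × 634 = 634
    O=O: 6 × 509 = 3054
    Σ(broken) = 7644 kJ
  Bonds formed (products):
    C=O: 8 × 786 = 6288
    O-H: 8 × 480 = 3840
    Σ(formed) = 10128 kJ
  ΔH_A = 7644 − 10128 = −2484 kJ
Reaction B:
  Bonds broken (reactants):
    C-C: 1 × 358 = 358
    C-H: 5 × 405 = 2025
    C-O: 1 × 349 = 349
    O-H: 1 × 480 = 480
    O=O: 3 × 509 = 1527
    Σ(broken) = 4739 kJ
  Bonds formed (products):
    C=O: 4 × 786 = 3144
    O-H: 6 × 480 = 2880
    Σ(formed) = 6024 kJ
  ΔH_B = 4739 − 6024 = −1285 kJ
ΔH_A − ΔH_B = −1199 kJ, so reaction A has the more negative ΔH; |ΔH_A − ΔH_B| = 1199 kJ.

Reaction A, by 1199 kJ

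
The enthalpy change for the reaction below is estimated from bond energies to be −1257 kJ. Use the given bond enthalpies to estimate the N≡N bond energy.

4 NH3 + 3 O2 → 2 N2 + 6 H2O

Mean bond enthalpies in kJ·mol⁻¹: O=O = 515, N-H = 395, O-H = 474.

D(N≡N) ≈ 927 kJ/mol

Let D be the N≡N bond energy.
Σ(broken) = 12×395 + 3×515 = 6285
Σ(formed) = 2×D + 12×474 = 5688 + 2D
ΔH = Σ(broken) − Σ(formed) = (6285) − (5688 + 2D) = +597 − 2D
Setting this equal to −1257 kJ gives 2D = 1854, so D = 927 kJ/mol.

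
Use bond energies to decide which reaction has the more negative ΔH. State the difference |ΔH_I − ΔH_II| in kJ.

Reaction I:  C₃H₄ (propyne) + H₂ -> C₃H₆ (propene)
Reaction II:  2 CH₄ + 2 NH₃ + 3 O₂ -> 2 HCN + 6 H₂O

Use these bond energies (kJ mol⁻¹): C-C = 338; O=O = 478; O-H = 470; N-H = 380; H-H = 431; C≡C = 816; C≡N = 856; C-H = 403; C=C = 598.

Reaction I:
  Bonds broken (reactants):
    C≡C: 1 × 816 = 816
    C-C: 1 × 338 = 338
    C-H: 4 × 403 = 1612
    H-H: 1 × 431 = 431
    Σ(broken) = 3197 kJ
  Bonds formed (products):
    C-C: 1 × 338 = 338
    C-H: 6 × 403 = 2418
    C=C: 1 × 598 = 598
    Σ(formed) = 3354 kJ
  ΔH_I = 3197 − 3354 = −157 kJ
Reaction II:
  Bonds broken (reactants):
    C-H: 8 × 403 = 3224
    N-H: 6 × 380 = 2280
    O=O: 3 × 478 = 1434
    Σ(broken) = 6938 kJ
  Bonds formed (products):
    C≡N: 2 × 856 = 1712
    C-H: 2 × 403 = 806
    O-H: 12 × 470 = 5640
    Σ(formed) = 8158 kJ
  ΔH_II = 6938 − 8158 = −1220 kJ
ΔH_I − ΔH_II = +1063 kJ, so reaction II has the more negative ΔH; |ΔH_I − ΔH_II| = 1063 kJ.

Reaction II, by 1063 kJ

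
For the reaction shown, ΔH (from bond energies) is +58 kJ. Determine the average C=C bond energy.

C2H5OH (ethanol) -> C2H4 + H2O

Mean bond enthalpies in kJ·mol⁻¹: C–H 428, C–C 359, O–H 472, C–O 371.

D(C=C) ≈ 628 kJ/mol

Let D be the C=C bond energy.
Σ(broken) = 1×359 + 5×428 + 1×371 + 1×472 = 3342
Σ(formed) = 4×428 + 1×D + 2×472 = 2656 + D
ΔH = Σ(broken) − Σ(formed) = (3342) − (2656 + D) = +686 − D
Setting this equal to +58 kJ gives D = 628 kJ/mol.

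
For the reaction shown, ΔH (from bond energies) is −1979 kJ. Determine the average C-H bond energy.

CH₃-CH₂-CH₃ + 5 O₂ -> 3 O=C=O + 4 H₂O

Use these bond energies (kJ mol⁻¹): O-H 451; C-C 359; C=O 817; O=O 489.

Let D be the C-H bond energy.
Σ(broken) = 2×359 + 8×D + 5×489 = 3163 + 8D
Σ(formed) = 6×817 + 8×451 = 8510
ΔH = Σ(broken) − Σ(formed) = (3163 + 8D) − (8510) = −5347 + 8D
Setting this equal to −1979 kJ gives 8D = 3368, so D = 421 kJ/mol.

D(C-H) ≈ 421 kJ/mol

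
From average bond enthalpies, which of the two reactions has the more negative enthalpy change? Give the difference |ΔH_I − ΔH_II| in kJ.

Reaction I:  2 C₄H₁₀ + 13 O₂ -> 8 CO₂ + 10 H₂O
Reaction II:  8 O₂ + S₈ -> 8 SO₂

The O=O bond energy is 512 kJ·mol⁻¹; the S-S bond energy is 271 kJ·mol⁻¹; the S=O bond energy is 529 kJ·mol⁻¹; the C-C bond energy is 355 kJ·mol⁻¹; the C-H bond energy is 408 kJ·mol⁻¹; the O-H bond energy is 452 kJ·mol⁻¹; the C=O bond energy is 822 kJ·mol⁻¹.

Reaction I:
  Bonds broken (reactants):
    C-C: 6 × 355 = 2130
    C-H: 20 × 408 = 8160
    O=O: 13 × 512 = 6656
    Σ(broken) = 16946 kJ
  Bonds formed (products):
    C=O: 16 × 822 = 13152
    O-H: 20 × 452 = 9040
    Σ(formed) = 22192 kJ
  ΔH_I = 16946 − 22192 = −5246 kJ
Reaction II:
  Bonds broken (reactants):
    O=O: 8 × 512 = 4096
    S-S: 8 × 271 = 2168
    Σ(broken) = 6264 kJ
  Bonds formed (products):
    S=O: 16 × 529 = 8464
    Σ(formed) = 8464 kJ
  ΔH_II = 6264 − 8464 = −2200 kJ
ΔH_I − ΔH_II = −3046 kJ, so reaction I has the more negative ΔH; |ΔH_I − ΔH_II| = 3046 kJ.

Reaction I, by 3046 kJ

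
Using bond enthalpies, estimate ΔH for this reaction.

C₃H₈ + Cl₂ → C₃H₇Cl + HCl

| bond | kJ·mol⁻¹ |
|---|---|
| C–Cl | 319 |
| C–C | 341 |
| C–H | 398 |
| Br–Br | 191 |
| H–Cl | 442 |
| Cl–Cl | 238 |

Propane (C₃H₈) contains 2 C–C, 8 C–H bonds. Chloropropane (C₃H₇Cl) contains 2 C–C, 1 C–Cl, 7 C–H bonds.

ΔH ≈ −125 kJ

Bonds broken (reactants):
  C–C: 2 × 341 = 682
  C–H: 8 × 398 = 3184
  Cl–Cl: 1 × 238 = 238
  Σ(broken) = 4104 kJ
Bonds formed (products):
  C–C: 2 × 341 = 682
  C–Cl: 1 × 319 = 319
  C–H: 7 × 398 = 2786
  H–Cl: 1 × 442 = 442
  Σ(formed) = 4229 kJ
ΔH = Σ(broken) − Σ(formed) = 4104 − 4229 = −125 kJ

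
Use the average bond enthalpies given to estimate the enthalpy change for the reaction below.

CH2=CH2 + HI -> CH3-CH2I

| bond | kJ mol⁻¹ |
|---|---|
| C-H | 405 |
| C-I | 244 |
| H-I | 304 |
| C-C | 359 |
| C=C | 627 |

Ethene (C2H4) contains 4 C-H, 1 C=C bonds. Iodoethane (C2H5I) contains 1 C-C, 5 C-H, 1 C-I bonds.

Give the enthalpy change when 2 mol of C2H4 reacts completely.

Bonds broken (reactants):
  C-H: 4 × 405 = 1620
  C=C: 1 × 627 = 627
  H-I: 1 × 304 = 304
  Σ(broken) = 2551 kJ
Bonds formed (products):
  C-C: 1 × 359 = 359
  C-H: 5 × 405 = 2025
  C-I: 1 × 244 = 244
  Σ(formed) = 2628 kJ
ΔH = Σ(broken) − Σ(formed) = 2551 − 2628 = −77 kJ
For 2× the reaction as written: 2 × (−77) = −154 kJ

ΔH = −154 kJ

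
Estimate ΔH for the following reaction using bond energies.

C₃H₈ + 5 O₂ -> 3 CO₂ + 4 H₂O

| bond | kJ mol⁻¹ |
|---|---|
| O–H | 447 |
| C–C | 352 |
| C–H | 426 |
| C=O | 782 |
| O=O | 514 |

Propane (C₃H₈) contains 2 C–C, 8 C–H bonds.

ΔH ≈ −1586 kJ

Bonds broken (reactants):
  C–C: 2 × 352 = 704
  C–H: 8 × 426 = 3408
  O=O: 5 × 514 = 2570
  Σ(broken) = 6682 kJ
Bonds formed (products):
  C=O: 6 × 782 = 4692
  O–H: 8 × 447 = 3576
  Σ(formed) = 8268 kJ
ΔH = Σ(broken) − Σ(formed) = 6682 − 8268 = −1586 kJ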